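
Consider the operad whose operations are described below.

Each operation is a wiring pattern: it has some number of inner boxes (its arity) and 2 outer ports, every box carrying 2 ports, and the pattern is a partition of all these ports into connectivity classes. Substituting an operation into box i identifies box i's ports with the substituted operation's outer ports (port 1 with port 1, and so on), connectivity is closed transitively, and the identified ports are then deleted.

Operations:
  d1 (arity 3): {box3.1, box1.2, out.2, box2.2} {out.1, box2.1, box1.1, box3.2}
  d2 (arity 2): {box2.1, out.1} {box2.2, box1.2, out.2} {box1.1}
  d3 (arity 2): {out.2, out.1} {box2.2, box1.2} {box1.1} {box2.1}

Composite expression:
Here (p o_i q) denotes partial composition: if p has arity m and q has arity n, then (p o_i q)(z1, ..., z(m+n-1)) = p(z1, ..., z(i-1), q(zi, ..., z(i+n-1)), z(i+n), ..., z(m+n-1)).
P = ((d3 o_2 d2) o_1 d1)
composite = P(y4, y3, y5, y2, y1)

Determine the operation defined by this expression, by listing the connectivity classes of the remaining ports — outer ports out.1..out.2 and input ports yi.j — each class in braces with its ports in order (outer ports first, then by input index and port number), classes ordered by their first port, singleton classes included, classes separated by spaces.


{out.1, out.2} {y1.1} {y1.2, y2.2, y3.2, y4.2, y5.1} {y2.1} {y3.1, y4.1, y5.2}


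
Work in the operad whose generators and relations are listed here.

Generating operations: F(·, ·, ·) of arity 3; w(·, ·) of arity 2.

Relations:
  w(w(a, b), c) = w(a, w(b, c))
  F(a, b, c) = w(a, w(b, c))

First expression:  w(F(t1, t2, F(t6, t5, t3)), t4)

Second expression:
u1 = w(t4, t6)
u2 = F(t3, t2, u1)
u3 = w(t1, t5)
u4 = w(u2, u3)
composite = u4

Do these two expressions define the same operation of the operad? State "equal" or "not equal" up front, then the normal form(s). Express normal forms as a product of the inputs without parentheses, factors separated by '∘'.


not equal; first: t1 ∘ t2 ∘ t6 ∘ t5 ∘ t3 ∘ t4; second: t3 ∘ t2 ∘ t4 ∘ t6 ∘ t1 ∘ t5

In normal form, the first expression is t1 ∘ t2 ∘ t6 ∘ t5 ∘ t3 ∘ t4
In normal form, the second expression is t3 ∘ t2 ∘ t4 ∘ t6 ∘ t1 ∘ t5
They disagree, so not equal.


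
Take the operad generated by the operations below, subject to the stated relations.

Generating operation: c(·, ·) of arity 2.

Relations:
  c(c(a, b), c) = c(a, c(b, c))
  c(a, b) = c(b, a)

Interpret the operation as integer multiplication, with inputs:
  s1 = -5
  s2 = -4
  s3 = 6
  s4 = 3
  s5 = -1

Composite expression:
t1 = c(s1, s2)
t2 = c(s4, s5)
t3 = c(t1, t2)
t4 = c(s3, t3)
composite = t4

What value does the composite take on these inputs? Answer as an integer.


-360

c(s1, s2) = 20
c(s4, s5) = -3
c(c(s1, s2), c(s4, s5)) = -60
c(s3, c(c(s1, s2), c(s4, s5))) = -360


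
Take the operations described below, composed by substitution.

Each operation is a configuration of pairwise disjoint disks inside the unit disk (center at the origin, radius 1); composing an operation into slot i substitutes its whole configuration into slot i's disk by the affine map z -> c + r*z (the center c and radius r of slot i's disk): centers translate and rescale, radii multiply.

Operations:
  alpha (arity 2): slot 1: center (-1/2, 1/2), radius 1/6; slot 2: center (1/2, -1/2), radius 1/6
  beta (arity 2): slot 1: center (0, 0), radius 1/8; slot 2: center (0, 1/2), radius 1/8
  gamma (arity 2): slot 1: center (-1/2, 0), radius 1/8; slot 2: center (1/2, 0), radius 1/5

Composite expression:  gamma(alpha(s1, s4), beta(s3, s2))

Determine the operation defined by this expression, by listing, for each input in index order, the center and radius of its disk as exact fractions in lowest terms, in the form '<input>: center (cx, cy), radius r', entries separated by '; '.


s1: center (-9/16, 1/16), radius 1/48; s2: center (1/2, 1/10), radius 1/40; s3: center (1/2, 0), radius 1/40; s4: center (-7/16, -1/16), radius 1/48

Nesting under gamma composes maps z -> c + r*z down each s-path.
tracing s1 down its 2-map path: center (-9/16, 1/16), radius 1/48
tracing s4 down its 2-map path: center (-7/16, -1/16), radius 1/48
tracing s3 down its 2-map path: center (1/2, 0), radius 1/40
tracing s2 down its 2-map path: center (1/2, 1/10), radius 1/40


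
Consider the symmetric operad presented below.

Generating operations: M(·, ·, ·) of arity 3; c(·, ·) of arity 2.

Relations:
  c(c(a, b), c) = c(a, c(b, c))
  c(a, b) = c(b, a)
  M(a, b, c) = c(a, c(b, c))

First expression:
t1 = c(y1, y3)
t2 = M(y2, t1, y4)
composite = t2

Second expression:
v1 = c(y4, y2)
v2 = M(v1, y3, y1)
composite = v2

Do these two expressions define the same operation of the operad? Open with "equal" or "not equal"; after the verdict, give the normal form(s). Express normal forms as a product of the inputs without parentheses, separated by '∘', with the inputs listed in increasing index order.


equal — both sides give y1 ∘ y2 ∘ y3 ∘ y4

The first expression, normalized: y1 ∘ y2 ∘ y3 ∘ y4
The second expression, normalized: y1 ∘ y2 ∘ y3 ∘ y4
Identical normal forms: equal.


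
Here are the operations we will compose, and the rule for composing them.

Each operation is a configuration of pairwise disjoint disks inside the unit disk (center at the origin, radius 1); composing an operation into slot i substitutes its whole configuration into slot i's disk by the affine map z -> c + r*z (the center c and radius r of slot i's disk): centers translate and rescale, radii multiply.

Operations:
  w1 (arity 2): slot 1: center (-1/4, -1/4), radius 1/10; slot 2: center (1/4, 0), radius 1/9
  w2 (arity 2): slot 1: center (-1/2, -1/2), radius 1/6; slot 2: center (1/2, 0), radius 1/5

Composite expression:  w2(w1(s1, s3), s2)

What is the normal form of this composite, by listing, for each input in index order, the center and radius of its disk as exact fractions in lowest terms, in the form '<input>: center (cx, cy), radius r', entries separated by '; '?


Nesting under w2 composes maps z -> c + r*z down each s-path.
input s1: composing its 2 substitution steps yields center (-13/24, -13/24), radius 1/60
input s3: composing its 2 substitution steps yields center (-11/24, -1/2), radius 1/54
input s2: composing its 1 substitution step yields center (1/2, 0), radius 1/5

s1: center (-13/24, -13/24), radius 1/60; s2: center (1/2, 0), radius 1/5; s3: center (-11/24, -1/2), radius 1/54


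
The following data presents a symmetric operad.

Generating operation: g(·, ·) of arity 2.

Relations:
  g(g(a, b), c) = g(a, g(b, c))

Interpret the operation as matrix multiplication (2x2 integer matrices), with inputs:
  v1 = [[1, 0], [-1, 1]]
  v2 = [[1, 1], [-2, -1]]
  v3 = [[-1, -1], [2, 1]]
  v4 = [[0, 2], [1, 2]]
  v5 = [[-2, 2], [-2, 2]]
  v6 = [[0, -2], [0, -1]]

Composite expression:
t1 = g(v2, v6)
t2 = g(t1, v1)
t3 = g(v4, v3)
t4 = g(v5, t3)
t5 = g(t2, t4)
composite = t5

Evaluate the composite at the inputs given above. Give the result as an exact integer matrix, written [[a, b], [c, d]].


[[0, 0], [0, 0]]


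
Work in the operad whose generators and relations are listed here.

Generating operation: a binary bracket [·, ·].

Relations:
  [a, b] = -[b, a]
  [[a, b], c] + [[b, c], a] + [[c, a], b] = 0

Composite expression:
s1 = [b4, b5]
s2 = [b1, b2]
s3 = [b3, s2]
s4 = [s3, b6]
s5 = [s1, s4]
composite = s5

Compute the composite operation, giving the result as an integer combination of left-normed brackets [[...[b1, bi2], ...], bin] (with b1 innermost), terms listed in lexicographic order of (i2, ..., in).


Left-normed coefficients sit on the b1-initial expansion words.
Composite bracket: [[b4, b5], [[b3, [b1, b2]], b6]]
Under [a, b] = ab - ba we get 32 signed associative words (2^5 = 32).
Collect the words opening with b1:
  the word b1b2b3b6b4b5 carries sign +1 and contributes +[[[[[b1, b2], b3], b6], b4], b5]
  the word b1b2b3b6b5b4 carries sign -1 and contributes -[[[[[b1, b2], b3], b6], b5], b4]

[[[[[b1, b2], b3], b6], b4], b5] - [[[[[b1, b2], b3], b6], b5], b4]


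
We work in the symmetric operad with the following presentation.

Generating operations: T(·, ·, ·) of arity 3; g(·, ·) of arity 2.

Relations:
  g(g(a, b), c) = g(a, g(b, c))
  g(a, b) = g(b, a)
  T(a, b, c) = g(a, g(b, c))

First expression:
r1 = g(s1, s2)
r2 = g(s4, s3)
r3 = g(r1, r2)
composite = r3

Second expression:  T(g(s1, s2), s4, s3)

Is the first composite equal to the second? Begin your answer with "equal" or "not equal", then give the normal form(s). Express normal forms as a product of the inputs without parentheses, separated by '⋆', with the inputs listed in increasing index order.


equal — both sides give s1 ⋆ s2 ⋆ s3 ⋆ s4

The first expression, normalized: s1 ⋆ s2 ⋆ s3 ⋆ s4
The second expression, normalized: s1 ⋆ s2 ⋆ s3 ⋆ s4
The normal forms match — equal.


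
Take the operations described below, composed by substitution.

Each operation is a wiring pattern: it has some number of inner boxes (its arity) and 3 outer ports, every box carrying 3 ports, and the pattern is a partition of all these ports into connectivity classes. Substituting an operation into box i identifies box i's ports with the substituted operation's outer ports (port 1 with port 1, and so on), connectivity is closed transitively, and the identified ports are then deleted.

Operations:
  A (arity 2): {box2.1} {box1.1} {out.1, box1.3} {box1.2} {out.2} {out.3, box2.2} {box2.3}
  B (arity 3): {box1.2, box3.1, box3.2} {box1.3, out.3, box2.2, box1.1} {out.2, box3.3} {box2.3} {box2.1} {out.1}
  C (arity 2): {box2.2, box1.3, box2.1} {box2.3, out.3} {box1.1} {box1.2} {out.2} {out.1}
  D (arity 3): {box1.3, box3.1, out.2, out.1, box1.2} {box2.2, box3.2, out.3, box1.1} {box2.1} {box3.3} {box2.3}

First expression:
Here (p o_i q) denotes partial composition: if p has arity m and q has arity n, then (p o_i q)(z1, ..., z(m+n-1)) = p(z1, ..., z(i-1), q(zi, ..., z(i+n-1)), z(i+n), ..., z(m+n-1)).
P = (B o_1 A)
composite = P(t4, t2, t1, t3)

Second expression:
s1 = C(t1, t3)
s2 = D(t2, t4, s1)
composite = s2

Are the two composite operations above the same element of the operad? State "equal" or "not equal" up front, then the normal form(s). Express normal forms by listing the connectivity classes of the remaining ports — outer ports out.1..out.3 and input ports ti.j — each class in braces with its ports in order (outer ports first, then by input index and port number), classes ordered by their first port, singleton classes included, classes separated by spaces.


The first expression reduces to {out.1} {out.2, t3.3} {out.3, t1.2, t2.2, t4.3} {t1.1} {t1.3} {t2.1} {t2.3} {t3.1, t3.2} {t4.1} {t4.2}
The second expression reduces to {out.1, out.2, t2.2, t2.3} {out.3, t2.1, t4.2} {t1.1} {t1.2} {t1.3, t3.1, t3.2} {t3.3} {t4.1} {t4.3}
The normal forms differ: not equal.

not equal — first {out.1} {out.2, t3.3} {out.3, t1.2, t2.2, t4.3} {t1.1} {t1.3} {t2.1} {t2.3} {t3.1, t3.2} {t4.1} {t4.2}, second {out.1, out.2, t2.2, t2.3} {out.3, t2.1, t4.2} {t1.1} {t1.2} {t1.3, t3.1, t3.2} {t3.3} {t4.1} {t4.3}


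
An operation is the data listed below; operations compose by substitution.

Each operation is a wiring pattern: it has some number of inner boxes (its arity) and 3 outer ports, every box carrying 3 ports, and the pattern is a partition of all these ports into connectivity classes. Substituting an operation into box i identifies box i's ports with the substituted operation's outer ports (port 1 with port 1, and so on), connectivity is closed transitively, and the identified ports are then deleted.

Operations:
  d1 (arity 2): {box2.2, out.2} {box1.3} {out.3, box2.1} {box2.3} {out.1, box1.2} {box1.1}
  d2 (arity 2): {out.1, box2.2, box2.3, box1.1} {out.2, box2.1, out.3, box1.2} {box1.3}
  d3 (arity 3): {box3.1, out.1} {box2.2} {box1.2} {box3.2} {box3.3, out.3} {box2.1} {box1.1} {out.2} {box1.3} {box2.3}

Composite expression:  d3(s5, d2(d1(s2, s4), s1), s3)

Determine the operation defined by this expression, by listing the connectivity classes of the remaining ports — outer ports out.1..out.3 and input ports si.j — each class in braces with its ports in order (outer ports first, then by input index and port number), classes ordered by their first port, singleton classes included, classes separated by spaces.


{out.1, s3.1} {out.2} {out.3, s3.3} {s1.1, s4.2} {s1.2, s1.3, s2.2} {s2.1} {s2.3} {s3.2} {s4.1} {s4.3} {s5.1} {s5.2} {s5.3}


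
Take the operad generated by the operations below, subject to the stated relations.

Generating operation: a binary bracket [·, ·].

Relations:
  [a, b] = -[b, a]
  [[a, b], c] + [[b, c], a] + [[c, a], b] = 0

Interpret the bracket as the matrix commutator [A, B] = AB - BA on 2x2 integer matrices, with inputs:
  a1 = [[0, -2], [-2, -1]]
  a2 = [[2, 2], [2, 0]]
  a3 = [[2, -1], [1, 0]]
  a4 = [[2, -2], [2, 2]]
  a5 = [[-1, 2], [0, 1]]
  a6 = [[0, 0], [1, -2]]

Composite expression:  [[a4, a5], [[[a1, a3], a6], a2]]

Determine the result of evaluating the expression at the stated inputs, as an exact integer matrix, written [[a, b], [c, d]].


[[160, -256], [-64, -160]]

[a4, a5] = [[-4, -4], [-4, 4]]
[a1, a3] = [[-4, 3], [-5, 4]]
[[a1, a3], a6] = [[3, -6], [-2, -3]]
[[[a1, a3], a6], a2] = [[-8, 24], [-16, 8]]
[[a4, a5], [[[a1, a3], a6], a2]] = [[160, -256], [-64, -160]]


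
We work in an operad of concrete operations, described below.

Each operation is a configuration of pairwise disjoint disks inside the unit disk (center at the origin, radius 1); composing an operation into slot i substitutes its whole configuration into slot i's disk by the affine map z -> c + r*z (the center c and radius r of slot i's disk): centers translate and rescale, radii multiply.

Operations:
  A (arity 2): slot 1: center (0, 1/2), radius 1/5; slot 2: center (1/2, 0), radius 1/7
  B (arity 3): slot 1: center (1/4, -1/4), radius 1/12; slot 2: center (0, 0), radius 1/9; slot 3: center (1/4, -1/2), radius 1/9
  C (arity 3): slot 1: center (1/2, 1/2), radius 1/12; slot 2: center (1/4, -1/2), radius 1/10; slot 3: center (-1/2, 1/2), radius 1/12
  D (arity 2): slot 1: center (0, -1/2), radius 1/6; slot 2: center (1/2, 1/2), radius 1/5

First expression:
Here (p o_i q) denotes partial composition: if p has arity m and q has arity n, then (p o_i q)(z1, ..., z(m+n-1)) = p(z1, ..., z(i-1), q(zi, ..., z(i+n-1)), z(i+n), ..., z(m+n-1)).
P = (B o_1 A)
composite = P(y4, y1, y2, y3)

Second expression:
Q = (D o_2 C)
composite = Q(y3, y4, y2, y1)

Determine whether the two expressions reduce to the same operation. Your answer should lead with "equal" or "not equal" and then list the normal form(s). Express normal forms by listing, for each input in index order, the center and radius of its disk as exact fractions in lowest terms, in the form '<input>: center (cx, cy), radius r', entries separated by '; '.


not equal; first: y1: center (7/24, -1/4), radius 1/84; y2: center (0, 0), radius 1/9; y3: center (1/4, -1/2), radius 1/9; y4: center (1/4, -5/24), radius 1/60; second: y1: center (2/5, 3/5), radius 1/60; y2: center (11/20, 2/5), radius 1/50; y3: center (0, -1/2), radius 1/6; y4: center (3/5, 3/5), radius 1/60


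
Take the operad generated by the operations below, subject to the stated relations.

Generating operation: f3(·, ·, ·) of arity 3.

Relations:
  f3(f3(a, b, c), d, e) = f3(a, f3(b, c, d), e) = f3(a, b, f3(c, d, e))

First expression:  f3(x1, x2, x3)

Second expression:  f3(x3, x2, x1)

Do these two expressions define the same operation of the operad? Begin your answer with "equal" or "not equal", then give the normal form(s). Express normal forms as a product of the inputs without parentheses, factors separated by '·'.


not equal — first x1 · x2 · x3, second x3 · x2 · x1

The first expression reduces to x1 · x2 · x3
The second expression reduces to x3 · x2 · x1
Distinct normal forms: not equal.


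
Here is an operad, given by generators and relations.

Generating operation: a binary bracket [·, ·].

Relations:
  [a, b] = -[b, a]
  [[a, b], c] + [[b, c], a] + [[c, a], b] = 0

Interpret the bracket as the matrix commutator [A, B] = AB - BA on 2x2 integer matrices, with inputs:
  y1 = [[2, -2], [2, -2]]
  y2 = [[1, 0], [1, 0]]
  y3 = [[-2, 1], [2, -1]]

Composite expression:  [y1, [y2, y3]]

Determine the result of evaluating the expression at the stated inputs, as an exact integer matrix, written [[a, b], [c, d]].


[[4, 0], [8, -4]]

[y2, y3] = [[-1, 1], [-3, 1]]
[y1, [y2, y3]] = [[4, 0], [8, -4]]


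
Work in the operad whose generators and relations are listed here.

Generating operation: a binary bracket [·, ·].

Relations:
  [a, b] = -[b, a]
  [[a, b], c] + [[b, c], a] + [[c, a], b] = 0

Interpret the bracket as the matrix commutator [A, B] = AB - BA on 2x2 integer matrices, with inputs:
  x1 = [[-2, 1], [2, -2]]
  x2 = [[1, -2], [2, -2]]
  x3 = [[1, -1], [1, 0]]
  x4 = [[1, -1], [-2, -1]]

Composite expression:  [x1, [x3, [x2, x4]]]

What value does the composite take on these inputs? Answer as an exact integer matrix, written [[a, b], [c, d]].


[x2, x4] = [[6, 1], [10, -6]]
[x3, [x2, x4]] = [[-11, 13], [2, 11]]
[x1, [x3, [x2, x4]]] = [[-24, 22], [-44, 24]]

[[-24, 22], [-44, 24]]


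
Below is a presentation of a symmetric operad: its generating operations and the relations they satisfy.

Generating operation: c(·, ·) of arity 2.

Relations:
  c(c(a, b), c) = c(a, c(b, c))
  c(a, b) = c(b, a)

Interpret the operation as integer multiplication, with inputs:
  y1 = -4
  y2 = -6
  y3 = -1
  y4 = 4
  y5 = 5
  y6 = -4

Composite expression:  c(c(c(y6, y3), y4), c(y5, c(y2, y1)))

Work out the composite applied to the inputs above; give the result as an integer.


1920

c(y6, y3) = 4
c(c(y6, y3), y4) = 16
c(y2, y1) = 24
c(y5, c(y2, y1)) = 120
c(c(c(y6, y3), y4), c(y5, c(y2, y1))) = 1920


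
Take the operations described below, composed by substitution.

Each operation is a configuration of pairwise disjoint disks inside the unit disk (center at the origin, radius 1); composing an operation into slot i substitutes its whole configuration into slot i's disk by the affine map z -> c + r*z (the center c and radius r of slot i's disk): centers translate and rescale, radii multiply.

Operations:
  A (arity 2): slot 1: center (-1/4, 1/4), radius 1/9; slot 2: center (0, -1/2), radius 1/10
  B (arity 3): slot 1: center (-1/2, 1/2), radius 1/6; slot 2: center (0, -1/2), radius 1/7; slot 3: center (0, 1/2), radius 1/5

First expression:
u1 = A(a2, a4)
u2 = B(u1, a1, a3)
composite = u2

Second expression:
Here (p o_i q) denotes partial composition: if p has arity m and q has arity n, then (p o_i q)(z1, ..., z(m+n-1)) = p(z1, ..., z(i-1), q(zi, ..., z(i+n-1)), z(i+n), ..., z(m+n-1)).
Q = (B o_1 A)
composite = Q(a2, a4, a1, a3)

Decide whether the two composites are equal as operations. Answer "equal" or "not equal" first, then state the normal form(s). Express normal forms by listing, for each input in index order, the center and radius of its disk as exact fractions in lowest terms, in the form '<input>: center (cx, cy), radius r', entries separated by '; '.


Normal form of the first expression: a1: center (0, -1/2), radius 1/7; a2: center (-13/24, 13/24), radius 1/54; a3: center (0, 1/2), radius 1/5; a4: center (-1/2, 5/12), radius 1/60
Normal form of the second expression: a1: center (0, -1/2), radius 1/7; a2: center (-13/24, 13/24), radius 1/54; a3: center (0, 1/2), radius 1/5; a4: center (-1/2, 5/12), radius 1/60
Identical normal forms: equal.

equal; the common form is a1: center (0, -1/2), radius 1/7; a2: center (-13/24, 13/24), radius 1/54; a3: center (0, 1/2), radius 1/5; a4: center (-1/2, 5/12), radius 1/60


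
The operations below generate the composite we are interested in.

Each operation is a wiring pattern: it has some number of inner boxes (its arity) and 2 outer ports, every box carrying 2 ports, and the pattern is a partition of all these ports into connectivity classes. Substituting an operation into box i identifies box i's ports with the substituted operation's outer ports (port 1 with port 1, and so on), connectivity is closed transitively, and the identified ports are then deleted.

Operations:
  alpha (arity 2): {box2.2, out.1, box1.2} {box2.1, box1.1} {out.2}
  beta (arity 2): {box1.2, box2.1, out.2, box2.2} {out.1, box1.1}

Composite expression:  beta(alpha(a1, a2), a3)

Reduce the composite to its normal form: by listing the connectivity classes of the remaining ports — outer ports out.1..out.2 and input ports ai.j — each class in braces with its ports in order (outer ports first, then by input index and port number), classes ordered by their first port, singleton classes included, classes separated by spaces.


{out.1, a1.2, a2.2} {out.2, a3.1, a3.2} {a1.1, a2.1}


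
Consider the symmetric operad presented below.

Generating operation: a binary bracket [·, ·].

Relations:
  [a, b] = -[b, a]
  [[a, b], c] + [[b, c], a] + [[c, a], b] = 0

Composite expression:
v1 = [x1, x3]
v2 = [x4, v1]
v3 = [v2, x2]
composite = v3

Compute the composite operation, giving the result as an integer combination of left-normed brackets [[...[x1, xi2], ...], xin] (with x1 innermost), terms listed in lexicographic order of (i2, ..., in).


-[[[x1, x3], x4], x2]

A multilinear Lie element is pinned by x1-initial words (x1 innermost).
Composite bracket: [[x4, [x1, x3]], x2]
Under [a, b] = ab - ba we get 8 signed associative words (2^3 = 8).
Words beginning with x1 determine it all:
  x1x3x4x2 appears with sign -1, giving the term -[[[x1, x3], x4], x2]


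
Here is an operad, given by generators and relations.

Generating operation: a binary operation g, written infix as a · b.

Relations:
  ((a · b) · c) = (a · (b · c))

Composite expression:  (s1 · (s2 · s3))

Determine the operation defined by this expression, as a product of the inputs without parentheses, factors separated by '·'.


s1 · s2 · s3

Associativity of g dissolves the nesting; only the s-input order survives.
(s2 · s3) spells out as s2 · s3
(s1 · (s2 · s3)) spells out as s1 · s2 · s3


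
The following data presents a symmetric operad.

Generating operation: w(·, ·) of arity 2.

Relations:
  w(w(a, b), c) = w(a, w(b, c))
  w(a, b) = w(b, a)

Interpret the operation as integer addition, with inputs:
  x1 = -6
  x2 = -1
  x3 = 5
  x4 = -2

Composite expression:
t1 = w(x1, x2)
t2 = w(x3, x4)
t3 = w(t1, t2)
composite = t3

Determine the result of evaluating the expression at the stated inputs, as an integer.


-4

w(x1, x2) = -7
w(x3, x4) = 3
w(w(x1, x2), w(x3, x4)) = -4


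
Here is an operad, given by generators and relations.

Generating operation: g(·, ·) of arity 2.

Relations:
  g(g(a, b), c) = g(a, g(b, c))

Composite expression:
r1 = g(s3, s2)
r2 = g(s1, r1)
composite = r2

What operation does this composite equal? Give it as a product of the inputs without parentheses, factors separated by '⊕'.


Every regrouping of g is equal, so read the s-inputs in written order.
g(s3, s2) unparenthesizes to s3 ⊕ s2
g(s1, g(s3, s2)) unparenthesizes to s1 ⊕ s3 ⊕ s2

s1 ⊕ s3 ⊕ s2


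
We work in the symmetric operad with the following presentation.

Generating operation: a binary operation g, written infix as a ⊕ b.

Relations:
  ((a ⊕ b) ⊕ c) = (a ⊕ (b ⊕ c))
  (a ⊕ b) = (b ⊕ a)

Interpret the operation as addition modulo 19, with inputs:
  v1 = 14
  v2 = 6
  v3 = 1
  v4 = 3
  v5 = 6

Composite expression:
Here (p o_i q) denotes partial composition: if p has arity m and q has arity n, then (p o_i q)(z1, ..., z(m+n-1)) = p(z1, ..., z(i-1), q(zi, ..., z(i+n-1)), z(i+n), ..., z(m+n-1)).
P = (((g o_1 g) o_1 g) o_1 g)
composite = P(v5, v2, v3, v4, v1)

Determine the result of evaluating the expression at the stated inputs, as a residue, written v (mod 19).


(v5 ⊕ v2) = 12
((v5 ⊕ v2) ⊕ v3) = 13
(((v5 ⊕ v2) ⊕ v3) ⊕ v4) = 16
((((v5 ⊕ v2) ⊕ v3) ⊕ v4) ⊕ v1) = 11

11 (mod 19)


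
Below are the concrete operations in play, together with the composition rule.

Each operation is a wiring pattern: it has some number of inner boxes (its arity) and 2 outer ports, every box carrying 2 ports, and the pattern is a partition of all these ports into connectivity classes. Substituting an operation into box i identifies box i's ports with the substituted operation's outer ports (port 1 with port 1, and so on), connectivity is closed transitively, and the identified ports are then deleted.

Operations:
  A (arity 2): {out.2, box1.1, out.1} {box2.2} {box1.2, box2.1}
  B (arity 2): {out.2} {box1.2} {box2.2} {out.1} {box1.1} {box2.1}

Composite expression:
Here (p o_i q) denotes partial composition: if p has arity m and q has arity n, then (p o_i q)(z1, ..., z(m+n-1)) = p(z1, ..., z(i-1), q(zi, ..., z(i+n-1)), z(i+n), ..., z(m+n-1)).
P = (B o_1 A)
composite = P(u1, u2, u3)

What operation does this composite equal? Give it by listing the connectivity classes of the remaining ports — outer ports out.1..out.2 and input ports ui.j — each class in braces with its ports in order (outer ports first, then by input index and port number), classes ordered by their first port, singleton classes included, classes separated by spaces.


Reachability decides: close wires over B-identified ports.
composing A on (u1, u2), with out.j its own outer ports: {out.1, out.2, u1.1} {u1.2, u2.1} {u2.2}
composing B on (u1, u2, u3), with out.j its own outer ports: {out.1} {out.2} {u1.1} {u1.2, u2.1} {u2.2} {u3.1} {u3.2}

{out.1} {out.2} {u1.1} {u1.2, u2.1} {u2.2} {u3.1} {u3.2}


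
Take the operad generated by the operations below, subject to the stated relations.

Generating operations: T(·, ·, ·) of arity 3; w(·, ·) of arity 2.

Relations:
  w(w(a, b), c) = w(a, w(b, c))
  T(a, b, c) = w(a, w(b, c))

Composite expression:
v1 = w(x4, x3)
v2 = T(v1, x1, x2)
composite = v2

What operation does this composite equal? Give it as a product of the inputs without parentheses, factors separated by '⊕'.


x4 ⊕ x3 ⊕ x1 ⊕ x2

All parenthesizations of T agree; list the x-inputs left to right.
w(x4, x3) flattens to x4 ⊕ x3
T(w(x4, x3), x1, x2) flattens to x4 ⊕ x3 ⊕ x1 ⊕ x2


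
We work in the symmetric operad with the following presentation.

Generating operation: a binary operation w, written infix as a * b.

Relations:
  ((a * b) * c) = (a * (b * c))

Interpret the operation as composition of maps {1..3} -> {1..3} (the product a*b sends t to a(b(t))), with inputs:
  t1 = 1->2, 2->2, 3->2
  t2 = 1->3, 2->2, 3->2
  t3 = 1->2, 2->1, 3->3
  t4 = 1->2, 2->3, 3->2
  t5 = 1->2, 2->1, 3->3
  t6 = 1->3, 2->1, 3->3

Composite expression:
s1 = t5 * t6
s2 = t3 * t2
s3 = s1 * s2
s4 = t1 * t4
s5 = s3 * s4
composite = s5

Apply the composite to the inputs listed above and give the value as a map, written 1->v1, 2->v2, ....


1->3, 2->3, 3->3

(t5 * t6) = 1->3, 2->2, 3->3
(t3 * t2) = 1->3, 2->1, 3->1
((t5 * t6) * (t3 * t2)) = 1->3, 2->3, 3->3
(t1 * t4) = 1->2, 2->2, 3->2
(((t5 * t6) * (t3 * t2)) * (t1 * t4)) = 1->3, 2->3, 3->3


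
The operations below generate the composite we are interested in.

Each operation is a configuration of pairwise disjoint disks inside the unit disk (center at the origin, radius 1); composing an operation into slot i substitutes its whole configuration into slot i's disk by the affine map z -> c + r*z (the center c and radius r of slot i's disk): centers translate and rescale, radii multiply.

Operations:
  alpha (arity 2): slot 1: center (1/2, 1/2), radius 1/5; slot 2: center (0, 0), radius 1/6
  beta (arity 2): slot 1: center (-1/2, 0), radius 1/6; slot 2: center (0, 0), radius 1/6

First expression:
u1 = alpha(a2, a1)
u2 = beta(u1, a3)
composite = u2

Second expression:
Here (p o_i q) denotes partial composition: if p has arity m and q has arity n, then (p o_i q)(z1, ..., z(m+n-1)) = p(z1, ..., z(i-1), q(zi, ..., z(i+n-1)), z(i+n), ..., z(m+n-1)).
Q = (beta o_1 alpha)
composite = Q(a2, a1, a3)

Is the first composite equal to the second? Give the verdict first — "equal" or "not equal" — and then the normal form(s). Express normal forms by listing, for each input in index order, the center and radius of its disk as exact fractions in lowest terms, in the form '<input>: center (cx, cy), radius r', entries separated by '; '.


equal; both compose to a1: center (-1/2, 0), radius 1/36; a2: center (-5/12, 1/12), radius 1/30; a3: center (0, 0), radius 1/6

The first expression reduces to a1: center (-1/2, 0), radius 1/36; a2: center (-5/12, 1/12), radius 1/30; a3: center (0, 0), radius 1/6
The second expression reduces to a1: center (-1/2, 0), radius 1/36; a2: center (-5/12, 1/12), radius 1/30; a3: center (0, 0), radius 1/6
One common form — equal.


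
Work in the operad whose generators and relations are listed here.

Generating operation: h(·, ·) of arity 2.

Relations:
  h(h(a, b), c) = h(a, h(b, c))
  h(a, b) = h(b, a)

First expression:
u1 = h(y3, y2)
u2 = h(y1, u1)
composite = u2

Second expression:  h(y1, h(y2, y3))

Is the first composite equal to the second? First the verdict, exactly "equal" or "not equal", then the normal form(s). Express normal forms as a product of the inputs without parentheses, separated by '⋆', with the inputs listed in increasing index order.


equal — both sides give y1 ⋆ y2 ⋆ y3

Normal form of the first expression: y1 ⋆ y2 ⋆ y3
Normal form of the second expression: y1 ⋆ y2 ⋆ y3
One common form — equal.


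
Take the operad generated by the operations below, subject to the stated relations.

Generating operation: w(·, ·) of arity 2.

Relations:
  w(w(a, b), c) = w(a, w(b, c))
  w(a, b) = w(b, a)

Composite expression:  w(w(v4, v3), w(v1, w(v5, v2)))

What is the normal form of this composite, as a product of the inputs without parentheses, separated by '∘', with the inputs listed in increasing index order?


v1 ∘ v2 ∘ v3 ∘ v4 ∘ v5

Reordering under w is free, so list the v-inputs canonically.
w(v4, v3) linearizes to v4 ∘ v3
w(v5, v2) linearizes to v5 ∘ v2
w(v1, w(v5, v2)) linearizes to v1 ∘ v5 ∘ v2
w(w(v4, v3), w(v1, w(v5, v2))) linearizes to v4 ∘ v3 ∘ v1 ∘ v5 ∘ v2
reordering the factors by index: v1 ∘ v2 ∘ v3 ∘ v4 ∘ v5


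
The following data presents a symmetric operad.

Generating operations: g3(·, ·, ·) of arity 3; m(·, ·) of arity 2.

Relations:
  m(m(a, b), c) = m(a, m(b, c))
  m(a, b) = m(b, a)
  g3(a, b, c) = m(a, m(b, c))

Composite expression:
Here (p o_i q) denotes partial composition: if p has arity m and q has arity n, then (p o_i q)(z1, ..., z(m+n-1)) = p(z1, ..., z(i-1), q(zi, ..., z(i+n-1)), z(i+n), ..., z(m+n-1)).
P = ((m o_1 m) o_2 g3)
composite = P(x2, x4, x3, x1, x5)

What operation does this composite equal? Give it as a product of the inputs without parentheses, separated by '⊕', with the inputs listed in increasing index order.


x1 ⊕ x2 ⊕ x3 ⊕ x4 ⊕ x5

Shape and order are irrelevant to m; the x-input set decides.
g3(x4, x3, x1) linearizes to x4 ⊕ x3 ⊕ x1
m(x2, g3(x4, x3, x1)) linearizes to x2 ⊕ x4 ⊕ x3 ⊕ x1
m(m(x2, g3(x4, x3, x1)), x5) linearizes to x2 ⊕ x4 ⊕ x3 ⊕ x1 ⊕ x5
putting the inputs in ascending order: x1 ⊕ x2 ⊕ x3 ⊕ x4 ⊕ x5


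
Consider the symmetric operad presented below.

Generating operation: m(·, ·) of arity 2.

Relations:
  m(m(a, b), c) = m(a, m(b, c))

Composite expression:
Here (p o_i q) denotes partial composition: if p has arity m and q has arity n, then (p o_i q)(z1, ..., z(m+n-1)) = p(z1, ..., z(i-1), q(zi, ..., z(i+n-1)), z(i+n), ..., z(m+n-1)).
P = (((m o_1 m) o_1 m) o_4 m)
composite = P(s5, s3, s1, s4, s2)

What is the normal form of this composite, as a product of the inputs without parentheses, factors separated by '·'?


s5 · s3 · s1 · s4 · s2

All parenthesizations of m agree; list the s-inputs left to right.
m(s5, s3) linearizes to s5 · s3
m(m(s5, s3), s1) linearizes to s5 · s3 · s1
m(s4, s2) linearizes to s4 · s2
m(m(m(s5, s3), s1), m(s4, s2)) linearizes to s5 · s3 · s1 · s4 · s2


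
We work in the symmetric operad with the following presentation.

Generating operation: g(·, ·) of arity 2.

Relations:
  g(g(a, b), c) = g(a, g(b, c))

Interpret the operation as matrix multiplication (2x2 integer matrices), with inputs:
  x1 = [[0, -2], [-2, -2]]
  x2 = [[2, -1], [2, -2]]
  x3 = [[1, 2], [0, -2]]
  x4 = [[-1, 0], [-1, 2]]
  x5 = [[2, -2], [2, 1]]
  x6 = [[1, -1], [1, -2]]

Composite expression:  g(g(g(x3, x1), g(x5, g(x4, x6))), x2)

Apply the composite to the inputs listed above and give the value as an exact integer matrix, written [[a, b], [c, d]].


[[-8, 30], [16, -36]]

g(x3, x1) = [[-4, -6], [4, 4]]
g(x4, x6) = [[-1, 1], [1, -3]]
g(x5, g(x4, x6)) = [[-4, 8], [-1, -1]]
g(g(x3, x1), g(x5, g(x4, x6))) = [[22, -26], [-20, 28]]
g(g(g(x3, x1), g(x5, g(x4, x6))), x2) = [[-8, 30], [16, -36]]


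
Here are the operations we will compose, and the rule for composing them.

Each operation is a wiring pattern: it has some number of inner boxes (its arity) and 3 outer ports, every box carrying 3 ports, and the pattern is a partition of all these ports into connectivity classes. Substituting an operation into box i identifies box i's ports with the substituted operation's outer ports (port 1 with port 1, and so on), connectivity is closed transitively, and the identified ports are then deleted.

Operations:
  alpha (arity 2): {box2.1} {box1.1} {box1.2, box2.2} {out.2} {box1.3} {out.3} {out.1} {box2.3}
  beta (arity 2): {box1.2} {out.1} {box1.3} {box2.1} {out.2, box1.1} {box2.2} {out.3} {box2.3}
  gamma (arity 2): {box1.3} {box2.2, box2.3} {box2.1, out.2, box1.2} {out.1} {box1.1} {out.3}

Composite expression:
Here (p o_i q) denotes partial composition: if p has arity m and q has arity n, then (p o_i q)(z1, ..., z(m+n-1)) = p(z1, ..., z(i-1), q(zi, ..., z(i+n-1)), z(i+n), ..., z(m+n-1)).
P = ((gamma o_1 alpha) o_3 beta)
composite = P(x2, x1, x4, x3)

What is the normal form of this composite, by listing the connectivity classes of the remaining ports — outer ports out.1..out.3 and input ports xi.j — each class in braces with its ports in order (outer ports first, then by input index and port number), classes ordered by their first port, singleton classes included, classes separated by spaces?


{out.1} {out.2} {out.3} {x1.1} {x1.2, x2.2} {x1.3} {x2.1} {x2.3} {x3.1} {x3.2} {x3.3} {x4.1} {x4.2} {x4.3}

Substituting into gamma glues patterns; closure does the rest.
stage alpha: inputs (x2, x1), connectivity {out.1} {out.2} {out.3} {x1.1} {x1.2, x2.2} {x1.3} {x2.1} {x2.3}, out.j its boundary
stage beta: inputs (x4, x3), connectivity {out.1} {out.2, x4.1} {out.3} {x3.1} {x3.2} {x3.3} {x4.2} {x4.3}, out.j its boundary
stage gamma: inputs (x2, x1, x4, x3), connectivity {out.1} {out.2} {out.3} {x1.1} {x1.2, x2.2} {x1.3} {x2.1} {x2.3} {x3.1} {x3.2} {x3.3} {x4.1} {x4.2} {x4.3}, out.j its boundary


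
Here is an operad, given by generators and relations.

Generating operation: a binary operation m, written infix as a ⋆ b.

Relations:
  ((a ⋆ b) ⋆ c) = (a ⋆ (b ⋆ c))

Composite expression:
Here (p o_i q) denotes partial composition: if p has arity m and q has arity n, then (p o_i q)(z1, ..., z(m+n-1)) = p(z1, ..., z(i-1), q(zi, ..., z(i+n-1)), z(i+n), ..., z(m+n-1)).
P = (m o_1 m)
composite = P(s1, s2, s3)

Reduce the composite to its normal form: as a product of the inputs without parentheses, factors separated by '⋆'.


s1 ⋆ s2 ⋆ s3

The m-tree's shape is irrelevant; the s-reading-order decides.
(s1 ⋆ s2) reduces to s1 ⋆ s2
((s1 ⋆ s2) ⋆ s3) reduces to s1 ⋆ s2 ⋆ s3


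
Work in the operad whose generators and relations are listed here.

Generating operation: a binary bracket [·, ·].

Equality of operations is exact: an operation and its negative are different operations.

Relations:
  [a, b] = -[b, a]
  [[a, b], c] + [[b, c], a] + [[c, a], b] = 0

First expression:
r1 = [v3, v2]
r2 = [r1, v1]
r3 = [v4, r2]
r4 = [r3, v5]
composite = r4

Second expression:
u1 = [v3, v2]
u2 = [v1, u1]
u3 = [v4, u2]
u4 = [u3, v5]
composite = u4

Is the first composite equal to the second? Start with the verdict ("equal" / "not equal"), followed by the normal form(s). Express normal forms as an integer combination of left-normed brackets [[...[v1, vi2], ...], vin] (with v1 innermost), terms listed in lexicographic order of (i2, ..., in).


not equal: they reduce to -[[[[v1, v2], v3], v4], v5] + [[[[v1, v3], v2], v4], v5] and [[[[v1, v2], v3], v4], v5] - [[[[v1, v3], v2], v4], v5]


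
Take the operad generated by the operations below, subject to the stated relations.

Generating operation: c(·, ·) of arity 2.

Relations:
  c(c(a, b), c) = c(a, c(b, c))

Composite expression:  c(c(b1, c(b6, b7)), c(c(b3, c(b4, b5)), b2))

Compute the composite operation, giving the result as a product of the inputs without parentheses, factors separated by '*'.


b1 * b6 * b7 * b3 * b4 * b5 * b2

Associativity of c dissolves the nesting; only the b-input order survives.
c(b6, b7) unparenthesizes to b6 * b7
c(b1, c(b6, b7)) unparenthesizes to b1 * b6 * b7
c(b4, b5) unparenthesizes to b4 * b5
c(b3, c(b4, b5)) unparenthesizes to b3 * b4 * b5
c(c(b3, c(b4, b5)), b2) unparenthesizes to b3 * b4 * b5 * b2
c(c(b1, c(b6, b7)), c(c(b3, c(b4, b5)), b2)) unparenthesizes to b1 * b6 * b7 * b3 * b4 * b5 * b2


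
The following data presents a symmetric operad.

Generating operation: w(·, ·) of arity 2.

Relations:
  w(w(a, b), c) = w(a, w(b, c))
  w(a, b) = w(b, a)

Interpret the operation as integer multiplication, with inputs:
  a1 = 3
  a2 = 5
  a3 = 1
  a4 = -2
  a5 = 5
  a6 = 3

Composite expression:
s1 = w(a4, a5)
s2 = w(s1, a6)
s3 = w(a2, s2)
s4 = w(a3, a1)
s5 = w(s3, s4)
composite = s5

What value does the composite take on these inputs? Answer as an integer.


-450

w(a4, a5) = -10
w(w(a4, a5), a6) = -30
w(a2, w(w(a4, a5), a6)) = -150
w(a3, a1) = 3
w(w(a2, w(w(a4, a5), a6)), w(a3, a1)) = -450


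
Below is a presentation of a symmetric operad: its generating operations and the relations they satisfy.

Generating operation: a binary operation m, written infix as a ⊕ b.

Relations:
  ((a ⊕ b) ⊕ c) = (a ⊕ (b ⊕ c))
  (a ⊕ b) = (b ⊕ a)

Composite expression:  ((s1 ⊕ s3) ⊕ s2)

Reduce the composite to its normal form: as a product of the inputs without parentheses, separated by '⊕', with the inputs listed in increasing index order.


s1 ⊕ s2 ⊕ s3

Both nesting and order wash out for m; what remains is which s's occur.
(s1 ⊕ s3) unparenthesizes to s1 ⊕ s3
((s1 ⊕ s3) ⊕ s2) unparenthesizes to s1 ⊕ s3 ⊕ s2
putting the inputs in ascending order: s1 ⊕ s2 ⊕ s3


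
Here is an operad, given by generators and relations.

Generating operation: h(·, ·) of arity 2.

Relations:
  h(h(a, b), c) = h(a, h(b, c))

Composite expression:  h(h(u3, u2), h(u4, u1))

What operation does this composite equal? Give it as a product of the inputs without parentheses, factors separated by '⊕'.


u3 ⊕ u2 ⊕ u4 ⊕ u1

Under associativity of h, the answer is the u's in reading order.
h(u3, u2) unparenthesizes to u3 ⊕ u2
h(u4, u1) unparenthesizes to u4 ⊕ u1
h(h(u3, u2), h(u4, u1)) unparenthesizes to u3 ⊕ u2 ⊕ u4 ⊕ u1


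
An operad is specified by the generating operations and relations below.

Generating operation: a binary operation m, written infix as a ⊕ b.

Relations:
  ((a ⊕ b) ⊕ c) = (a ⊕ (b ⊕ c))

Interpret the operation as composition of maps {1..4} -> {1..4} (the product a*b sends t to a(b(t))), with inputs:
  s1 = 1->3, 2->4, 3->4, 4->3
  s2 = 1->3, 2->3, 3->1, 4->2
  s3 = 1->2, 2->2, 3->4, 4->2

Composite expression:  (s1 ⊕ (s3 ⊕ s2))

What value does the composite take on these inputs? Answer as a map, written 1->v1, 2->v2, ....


(s3 ⊕ s2) = 1->4, 2->4, 3->2, 4->2
(s1 ⊕ (s3 ⊕ s2)) = 1->3, 2->3, 3->4, 4->4

1->3, 2->3, 3->4, 4->4


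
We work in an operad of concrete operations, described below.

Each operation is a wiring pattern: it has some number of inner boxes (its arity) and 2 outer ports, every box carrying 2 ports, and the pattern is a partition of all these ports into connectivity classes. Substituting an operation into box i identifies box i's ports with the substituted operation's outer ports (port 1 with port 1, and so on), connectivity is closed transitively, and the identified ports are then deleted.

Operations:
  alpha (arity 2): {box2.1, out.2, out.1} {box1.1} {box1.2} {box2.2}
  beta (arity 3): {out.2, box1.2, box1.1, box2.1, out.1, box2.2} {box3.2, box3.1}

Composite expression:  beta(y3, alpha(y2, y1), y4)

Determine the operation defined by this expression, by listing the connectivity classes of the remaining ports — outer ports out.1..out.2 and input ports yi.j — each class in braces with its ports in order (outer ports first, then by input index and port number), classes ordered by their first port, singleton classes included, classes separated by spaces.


{out.1, out.2, y1.1, y3.1, y3.2} {y1.2} {y2.1} {y2.2} {y4.1, y4.2}

Two ports join when wires chain via beta-identified ports.
through alpha, on inputs (y2, y1): {out.1, out.2, y1.1} {y1.2} {y2.1} {y2.2} (out.j = stage outer ports)
through beta, on inputs (y3, y2, y1, y4): {out.1, out.2, y1.1, y3.1, y3.2} {y1.2} {y2.1} {y2.2} {y4.1, y4.2} (out.j = stage outer ports)
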